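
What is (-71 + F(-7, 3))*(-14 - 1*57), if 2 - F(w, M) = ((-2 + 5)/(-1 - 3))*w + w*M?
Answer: 15123/4 ≈ 3780.8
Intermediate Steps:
F(w, M) = 2 + 3*w/4 - M*w (F(w, M) = 2 - (((-2 + 5)/(-1 - 3))*w + w*M) = 2 - ((3/(-4))*w + M*w) = 2 - ((3*(-¼))*w + M*w) = 2 - (-3*w/4 + M*w) = 2 + (3*w/4 - M*w) = 2 + 3*w/4 - M*w)
(-71 + F(-7, 3))*(-14 - 1*57) = (-71 + (2 + (¾)*(-7) - 1*3*(-7)))*(-14 - 1*57) = (-71 + (2 - 21/4 + 21))*(-14 - 57) = (-71 + 71/4)*(-71) = -213/4*(-71) = 15123/4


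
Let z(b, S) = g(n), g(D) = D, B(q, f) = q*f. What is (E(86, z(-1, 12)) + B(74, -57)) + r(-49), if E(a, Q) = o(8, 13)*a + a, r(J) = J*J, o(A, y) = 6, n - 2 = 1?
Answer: -1215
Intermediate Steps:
n = 3 (n = 2 + 1 = 3)
r(J) = J**2
B(q, f) = f*q
z(b, S) = 3
E(a, Q) = 7*a (E(a, Q) = 6*a + a = 7*a)
(E(86, z(-1, 12)) + B(74, -57)) + r(-49) = (7*86 - 57*74) + (-49)**2 = (602 - 4218) + 2401 = -3616 + 2401 = -1215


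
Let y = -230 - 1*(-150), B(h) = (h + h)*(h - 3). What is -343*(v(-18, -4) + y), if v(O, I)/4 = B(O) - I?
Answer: -1015280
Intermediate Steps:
B(h) = 2*h*(-3 + h) (B(h) = (2*h)*(-3 + h) = 2*h*(-3 + h))
y = -80 (y = -230 + 150 = -80)
v(O, I) = -4*I + 8*O*(-3 + O) (v(O, I) = 4*(2*O*(-3 + O) - I) = 4*(-I + 2*O*(-3 + O)) = -4*I + 8*O*(-3 + O))
-343*(v(-18, -4) + y) = -343*((-4*(-4) + 8*(-18)*(-3 - 18)) - 80) = -343*((16 + 8*(-18)*(-21)) - 80) = -343*((16 + 3024) - 80) = -343*(3040 - 80) = -343*2960 = -1015280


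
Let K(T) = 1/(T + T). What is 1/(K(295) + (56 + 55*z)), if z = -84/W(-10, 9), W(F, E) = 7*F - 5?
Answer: 118/13877 ≈ 0.0085033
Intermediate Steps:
W(F, E) = -5 + 7*F
z = 28/25 (z = -84/(-5 + 7*(-10)) = -84/(-5 - 70) = -84/(-75) = -84*(-1/75) = 28/25 ≈ 1.1200)
K(T) = 1/(2*T)
1/(K(295) + (56 + 55*z)) = 1/((½)/295 + (56 + 55*(28/25))) = 1/((½)*(1/295) + (56 + 308/5)) = 1/(1/590 + 588/5) = 1/(13877/118) = 118/13877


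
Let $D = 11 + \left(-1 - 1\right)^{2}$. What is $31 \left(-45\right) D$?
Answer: $-20925$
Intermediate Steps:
$D = 15$ ($D = 11 + \left(-2\right)^{2} = 11 + 4 = 15$)
$31 \left(-45\right) D = 31 \left(-45\right) 15 = \left(-1395\right) 15 = -20925$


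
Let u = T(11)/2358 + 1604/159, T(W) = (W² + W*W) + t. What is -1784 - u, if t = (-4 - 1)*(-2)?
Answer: -37371286/20829 ≈ -1794.2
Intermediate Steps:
t = 10 (t = -5*(-2) = 10)
T(W) = 10 + 2*W² (T(W) = (W² + W*W) + 10 = (W² + W²) + 10 = 2*W² + 10 = 10 + 2*W²)
u = 212350/20829 (u = (10 + 2*11²)/2358 + 1604/159 = (10 + 2*121)*(1/2358) + 1604*(1/159) = (10 + 242)*(1/2358) + 1604/159 = 252*(1/2358) + 1604/159 = 14/131 + 1604/159 = 212350/20829 ≈ 10.195)
-1784 - u = -1784 - 1*212350/20829 = -1784 - 212350/20829 = -37371286/20829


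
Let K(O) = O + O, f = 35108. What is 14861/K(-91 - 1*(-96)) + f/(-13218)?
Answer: 98040809/66090 ≈ 1483.4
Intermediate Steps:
K(O) = 2*O
14861/K(-91 - 1*(-96)) + f/(-13218) = 14861/((2*(-91 - 1*(-96)))) + 35108/(-13218) = 14861/((2*(-91 + 96))) + 35108*(-1/13218) = 14861/((2*5)) - 17554/6609 = 14861/10 - 17554/6609 = 98040809/66090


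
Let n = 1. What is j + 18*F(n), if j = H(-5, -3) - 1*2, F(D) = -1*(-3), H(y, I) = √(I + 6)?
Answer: 52 + √3 ≈ 53.732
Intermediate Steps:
H(y, I) = √(6 + I)
F(D) = 3
j = -2 + √3 (j = √(6 - 3) - 1*2 = √3 - 2 = -2 + √3 ≈ -0.26795)
j + 18*F(n) = (-2 + √3) + 18*3 = (-2 + √3) + 54 = 52 + √3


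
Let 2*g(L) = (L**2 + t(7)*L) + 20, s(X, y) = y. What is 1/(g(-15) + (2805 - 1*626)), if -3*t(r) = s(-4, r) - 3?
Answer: 2/4623 ≈ 0.00043262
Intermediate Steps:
t(r) = 1 - r/3 (t(r) = -(r - 3)/3 = -(-3 + r)/3 = 1 - r/3)
g(L) = 10 + L**2/2 - 2*L/3 (g(L) = ((L**2 + (1 - 1/3*7)*L) + 20)/2 = ((L**2 + (1 - 7/3)*L) + 20)/2 = ((L**2 - 4*L/3) + 20)/2 = (20 + L**2 - 4*L/3)/2 = 10 + L**2/2 - 2*L/3)
1/(g(-15) + (2805 - 1*626)) = 1/((10 + (1/2)*(-15)**2 - 2/3*(-15)) + (2805 - 1*626)) = 1/((10 + (1/2)*225 + 10) + (2805 - 626)) = 1/((10 + 225/2 + 10) + 2179) = 1/(265/2 + 2179) = 1/(4623/2) = 2/4623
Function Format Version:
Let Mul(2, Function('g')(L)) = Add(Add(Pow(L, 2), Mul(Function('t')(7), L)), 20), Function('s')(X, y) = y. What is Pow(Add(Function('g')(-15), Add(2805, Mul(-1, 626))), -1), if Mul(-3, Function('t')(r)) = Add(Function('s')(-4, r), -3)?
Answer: Rational(2, 4623) ≈ 0.00043262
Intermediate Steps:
Function('t')(r) = Add(1, Mul(Rational(-1, 3), r)) (Function('t')(r) = Mul(Rational(-1, 3), Add(r, -3)) = Mul(Rational(-1, 3), Add(-3, r)) = Add(1, Mul(Rational(-1, 3), r)))
Function('g')(L) = Add(10, Mul(Rational(1, 2), Pow(L, 2)), Mul(Rational(-2, 3), L)) (Function('g')(L) = Mul(Rational(1, 2), Add(Add(Pow(L, 2), Mul(Add(1, Mul(Rational(-1, 3), 7)), L)), 20)) = Mul(Rational(1, 2), Add(Add(Pow(L, 2), Mul(Add(1, Rational(-7, 3)), L)), 20)) = Mul(Rational(1, 2), Add(Add(Pow(L, 2), Mul(Rational(-4, 3), L)), 20)) = Mul(Rational(1, 2), Add(20, Pow(L, 2), Mul(Rational(-4, 3), L))) = Add(10, Mul(Rational(1, 2), Pow(L, 2)), Mul(Rational(-2, 3), L)))
Pow(Add(Function('g')(-15), Add(2805, Mul(-1, 626))), -1) = Pow(Add(Add(10, Mul(Rational(1, 2), Pow(-15, 2)), Mul(Rational(-2, 3), -15)), Add(2805, Mul(-1, 626))), -1) = Pow(Add(Add(10, Mul(Rational(1, 2), 225), 10), Add(2805, -626)), -1) = Pow(Add(Add(10, Rational(225, 2), 10), 2179), -1) = Pow(Add(Rational(265, 2), 2179), -1) = Pow(Rational(4623, 2), -1) = Rational(2, 4623)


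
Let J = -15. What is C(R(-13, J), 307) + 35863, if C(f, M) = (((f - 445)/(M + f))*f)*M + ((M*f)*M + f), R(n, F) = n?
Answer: -173925950/147 ≈ -1.1832e+6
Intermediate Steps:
C(f, M) = f + f*M² + M*f*(-445 + f)/(M + f) (C(f, M) = (((-445 + f)/(M + f))*f)*M + (f*M² + f) = (((-445 + f)/(M + f))*f)*M + (f + f*M²) = (f*(-445 + f)/(M + f))*M + (f + f*M²) = M*f*(-445 + f)/(M + f) + (f + f*M²) = f + f*M² + M*f*(-445 + f)/(M + f))
C(R(-13, J), 307) + 35863 = -13*(-13 + 307³ - 444*307 + 307*(-13) - 13*307²)/(307 - 13) + 35863 = -13*(-13 + 28934443 - 136308 - 3991 - 13*94249)/294 + 35863 = -13*1/294*(-13 + 28934443 - 136308 - 3991 - 1225237) + 35863 = -13*1/294*27568894 + 35863 = -179197811/147 + 35863 = -173925950/147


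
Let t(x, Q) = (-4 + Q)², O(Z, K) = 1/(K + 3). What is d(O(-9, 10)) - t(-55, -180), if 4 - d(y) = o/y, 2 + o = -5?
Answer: -33761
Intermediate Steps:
o = -7 (o = -2 - 5 = -7)
O(Z, K) = 1/(3 + K)
d(y) = 4 + 7/y (d(y) = 4 - (-7)/y = 4 + 7/y)
d(O(-9, 10)) - t(-55, -180) = (4 + 7/(1/(3 + 10))) - (-4 - 180)² = (4 + 7/(1/13)) - 1*(-184)² = (4 + 7/(1/13)) - 1*33856 = (4 + 7*13) - 33856 = (4 + 91) - 33856 = 95 - 33856 = -33761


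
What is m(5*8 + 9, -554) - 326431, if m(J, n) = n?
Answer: -326985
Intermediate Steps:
m(5*8 + 9, -554) - 326431 = -554 - 326431 = -326985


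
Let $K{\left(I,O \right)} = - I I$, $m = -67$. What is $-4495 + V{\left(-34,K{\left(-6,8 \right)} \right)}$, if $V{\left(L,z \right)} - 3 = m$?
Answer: $-4559$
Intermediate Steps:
$K{\left(I,O \right)} = - I^{2}$
$V{\left(L,z \right)} = -64$ ($V{\left(L,z \right)} = 3 - 67 = -64$)
$-4495 + V{\left(-34,K{\left(-6,8 \right)} \right)} = -4495 - 64 = -4559$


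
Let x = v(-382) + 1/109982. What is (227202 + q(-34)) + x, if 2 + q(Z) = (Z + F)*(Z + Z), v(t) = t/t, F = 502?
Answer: 21487953215/109982 ≈ 1.9538e+5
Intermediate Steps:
v(t) = 1
q(Z) = -2 + 2*Z*(502 + Z) (q(Z) = -2 + (Z + 502)*(Z + Z) = -2 + (502 + Z)*(2*Z) = -2 + 2*Z*(502 + Z))
x = 109983/109982 (x = 1 + 1/109982 = 109983/109982 ≈ 1.0000)
(227202 + q(-34)) + x = (227202 + (-2 + 2*(-34)**2 + 1004*(-34))) + 109983/109982 = (227202 + (-2 + 2*1156 - 34136)) + 109983/109982 = (227202 + (-2 + 2312 - 34136)) + 109983/109982 = (227202 - 31826) + 109983/109982 = 195376 + 109983/109982 = 21487953215/109982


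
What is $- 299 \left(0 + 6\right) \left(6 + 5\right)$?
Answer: $-19734$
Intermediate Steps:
$- 299 \left(0 + 6\right) \left(6 + 5\right) = - 299 \cdot 6 \cdot 11 = \left(-299\right) 66 = -19734$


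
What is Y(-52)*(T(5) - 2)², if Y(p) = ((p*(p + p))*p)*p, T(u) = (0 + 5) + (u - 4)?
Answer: 233971712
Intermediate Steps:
T(u) = 1 + u (T(u) = 5 + (-4 + u) = 1 + u)
Y(p) = 2*p⁴ (Y(p) = ((p*(2*p))*p)*p = ((2*p²)*p)*p = (2*p³)*p = 2*p⁴)
Y(-52)*(T(5) - 2)² = (2*(-52)⁴)*((1 + 5) - 2)² = (2*7311616)*(6 - 2)² = 14623232*4² = 14623232*16 = 233971712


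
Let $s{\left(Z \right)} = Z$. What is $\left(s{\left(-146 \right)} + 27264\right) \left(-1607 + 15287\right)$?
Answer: $370974240$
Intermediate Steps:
$\left(s{\left(-146 \right)} + 27264\right) \left(-1607 + 15287\right) = \left(-146 + 27264\right) \left(-1607 + 15287\right) = 27118 \cdot 13680 = 370974240$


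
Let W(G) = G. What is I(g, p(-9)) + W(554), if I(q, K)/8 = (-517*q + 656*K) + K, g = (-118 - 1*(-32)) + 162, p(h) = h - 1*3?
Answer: -376854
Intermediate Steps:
p(h) = -3 + h (p(h) = h - 3 = -3 + h)
g = 76 (g = (-118 + 32) + 162 = -86 + 162 = 76)
I(q, K) = -4136*q + 5256*K (I(q, K) = 8*((-517*q + 656*K) + K) = 8*(-517*q + 657*K) = -4136*q + 5256*K)
I(g, p(-9)) + W(554) = (-4136*76 + 5256*(-3 - 9)) + 554 = (-314336 + 5256*(-12)) + 554 = (-314336 - 63072) + 554 = -377408 + 554 = -376854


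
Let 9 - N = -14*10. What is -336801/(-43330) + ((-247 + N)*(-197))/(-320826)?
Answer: 53608994323/6950695290 ≈ 7.7128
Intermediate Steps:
N = 149 (N = 9 - (-14)*10 = 9 - 1*(-140) = 9 + 140 = 149)
-336801/(-43330) + ((-247 + N)*(-197))/(-320826) = -336801/(-43330) + ((-247 + 149)*(-197))/(-320826) = -336801*(-1/43330) - 98*(-197)*(-1/320826) = 336801/43330 + 19306*(-1/320826) = 336801/43330 - 9653/160413 = 53608994323/6950695290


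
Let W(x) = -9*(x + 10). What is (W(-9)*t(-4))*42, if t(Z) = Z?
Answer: 1512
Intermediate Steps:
W(x) = -90 - 9*x (W(x) = -9*(10 + x) = -90 - 9*x)
(W(-9)*t(-4))*42 = ((-90 - 9*(-9))*(-4))*42 = ((-90 + 81)*(-4))*42 = -9*(-4)*42 = 36*42 = 1512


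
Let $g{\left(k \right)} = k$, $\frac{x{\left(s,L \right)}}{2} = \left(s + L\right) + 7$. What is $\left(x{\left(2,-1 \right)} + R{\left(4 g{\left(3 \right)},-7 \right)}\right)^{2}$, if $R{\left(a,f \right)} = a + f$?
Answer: $441$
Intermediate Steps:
$x{\left(s,L \right)} = 14 + 2 L + 2 s$ ($x{\left(s,L \right)} = 2 \left(\left(s + L\right) + 7\right) = 2 \left(\left(L + s\right) + 7\right) = 2 \left(7 + L + s\right) = 14 + 2 L + 2 s$)
$\left(x{\left(2,-1 \right)} + R{\left(4 g{\left(3 \right)},-7 \right)}\right)^{2} = \left(\left(14 + 2 \left(-1\right) + 2 \cdot 2\right) + \left(4 \cdot 3 - 7\right)\right)^{2} = \left(\left(14 - 2 + 4\right) + \left(12 - 7\right)\right)^{2} = \left(16 + 5\right)^{2} = 21^{2} = 441$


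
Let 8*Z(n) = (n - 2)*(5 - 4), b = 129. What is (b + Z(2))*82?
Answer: 10578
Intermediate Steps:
Z(n) = -¼ + n/8 (Z(n) = ((n - 2)*(5 - 4))/8 = ((-2 + n)*1)/8 = (-2 + n)/8 = -¼ + n/8)
(b + Z(2))*82 = (129 + (-¼ + (⅛)*2))*82 = (129 + (-¼ + ¼))*82 = (129 + 0)*82 = 129*82 = 10578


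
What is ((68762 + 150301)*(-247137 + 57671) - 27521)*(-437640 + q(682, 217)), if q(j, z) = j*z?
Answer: 12021762408580834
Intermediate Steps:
((68762 + 150301)*(-247137 + 57671) - 27521)*(-437640 + q(682, 217)) = ((68762 + 150301)*(-247137 + 57671) - 27521)*(-437640 + 682*217) = (219063*(-189466) - 27521)*(-437640 + 147994) = (-41504990358 - 27521)*(-289646) = -41505017879*(-289646) = 12021762408580834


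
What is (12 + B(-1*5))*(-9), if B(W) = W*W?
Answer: -333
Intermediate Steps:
B(W) = W²
(12 + B(-1*5))*(-9) = (12 + (-1*5)²)*(-9) = (12 + (-5)²)*(-9) = (12 + 25)*(-9) = 37*(-9) = -333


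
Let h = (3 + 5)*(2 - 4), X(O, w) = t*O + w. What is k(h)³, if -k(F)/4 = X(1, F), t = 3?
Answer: 140608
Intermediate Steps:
X(O, w) = w + 3*O (X(O, w) = 3*O + w = w + 3*O)
h = -16 (h = 8*(-2) = -16)
k(F) = -12 - 4*F (k(F) = -4*(F + 3*1) = -4*(F + 3) = -4*(3 + F) = -12 - 4*F)
k(h)³ = (-12 - 4*(-16))³ = (-12 + 64)³ = 52³ = 140608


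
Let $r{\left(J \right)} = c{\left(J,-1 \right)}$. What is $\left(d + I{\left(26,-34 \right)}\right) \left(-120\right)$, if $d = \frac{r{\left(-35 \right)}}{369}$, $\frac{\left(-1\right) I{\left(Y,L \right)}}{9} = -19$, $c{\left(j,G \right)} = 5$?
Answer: $- \frac{2524160}{123} \approx -20522.0$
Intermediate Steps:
$r{\left(J \right)} = 5$
$I{\left(Y,L \right)} = 171$ ($I{\left(Y,L \right)} = \left(-9\right) \left(-19\right) = 171$)
$d = \frac{5}{369} \approx 0.01355$
$\left(d + I{\left(26,-34 \right)}\right) \left(-120\right) = \left(\frac{5}{369} + 171\right) \left(-120\right) = \frac{63104}{369} \left(-120\right) = - \frac{2524160}{123}$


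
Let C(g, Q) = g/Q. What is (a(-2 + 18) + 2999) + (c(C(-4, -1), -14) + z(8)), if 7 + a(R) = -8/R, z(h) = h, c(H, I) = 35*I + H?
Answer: 5027/2 ≈ 2513.5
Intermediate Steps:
c(H, I) = H + 35*I
a(R) = -7 - 8/R
(a(-2 + 18) + 2999) + (c(C(-4, -1), -14) + z(8)) = ((-7 - 8/(-2 + 18)) + 2999) + ((-4/(-1) + 35*(-14)) + 8) = ((-7 - 8/16) + 2999) + ((-4*(-1) - 490) + 8) = ((-7 - 8*1/16) + 2999) + ((4 - 490) + 8) = ((-7 - ½) + 2999) + (-486 + 8) = (-15/2 + 2999) - 478 = 5983/2 - 478 = 5027/2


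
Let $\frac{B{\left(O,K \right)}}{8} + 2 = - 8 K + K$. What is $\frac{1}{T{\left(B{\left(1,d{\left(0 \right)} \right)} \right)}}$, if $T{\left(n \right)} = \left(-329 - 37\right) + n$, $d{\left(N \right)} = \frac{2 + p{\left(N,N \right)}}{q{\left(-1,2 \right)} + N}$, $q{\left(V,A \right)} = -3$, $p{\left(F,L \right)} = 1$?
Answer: $- \frac{1}{326} \approx -0.0030675$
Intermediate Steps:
$d{\left(N \right)} = \frac{3}{-3 + N}$ ($d{\left(N \right)} = \frac{2 + 1}{-3 + N} = \frac{3}{-3 + N}$)
$B{\left(O,K \right)} = -16 - 56 K$ ($B{\left(O,K \right)} = -16 + 8 \left(- 8 K + K\right) = -16 + 8 \left(- 7 K\right) = -16 - 56 K$)
$T{\left(n \right)} = -366 + n$
$\frac{1}{T{\left(B{\left(1,d{\left(0 \right)} \right)} \right)}} = \frac{1}{-366 - \left(16 + 56 \frac{3}{-3 + 0}\right)} = \frac{1}{-366 - \left(16 + 56 \frac{3}{-3}\right)} = \frac{1}{-366 - \left(16 + 56 \cdot 3 \left(- \frac{1}{3}\right)\right)} = \frac{1}{-366 - -40} = \frac{1}{-366 + \left(-16 + 56\right)} = \frac{1}{-366 + 40} = \frac{1}{-326} = - \frac{1}{326}$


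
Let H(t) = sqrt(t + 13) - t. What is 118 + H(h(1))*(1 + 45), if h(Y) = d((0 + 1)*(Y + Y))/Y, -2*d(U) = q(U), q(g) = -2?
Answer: 72 + 46*sqrt(14) ≈ 244.12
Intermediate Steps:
d(U) = 1 (d(U) = -1/2*(-2) = 1)
h(Y) = 1/Y
H(t) = sqrt(13 + t) - t
118 + H(h(1))*(1 + 45) = 118 + (sqrt(13 + 1/1) - 1/1)*(1 + 45) = 118 + (sqrt(13 + 1) - 1*1)*46 = 118 + (sqrt(14) - 1)*46 = 118 + (-1 + sqrt(14))*46 = 118 + (-46 + 46*sqrt(14)) = 72 + 46*sqrt(14)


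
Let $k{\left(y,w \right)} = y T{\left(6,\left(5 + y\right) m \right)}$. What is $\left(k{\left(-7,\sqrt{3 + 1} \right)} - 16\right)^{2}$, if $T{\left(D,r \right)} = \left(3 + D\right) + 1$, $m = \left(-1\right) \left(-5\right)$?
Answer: $7396$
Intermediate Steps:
$m = 5$
$T{\left(D,r \right)} = 4 + D$
$k{\left(y,w \right)} = 10 y$ ($k{\left(y,w \right)} = y \left(4 + 6\right) = y 10 = 10 y$)
$\left(k{\left(-7,\sqrt{3 + 1} \right)} - 16\right)^{2} = \left(10 \left(-7\right) - 16\right)^{2} = \left(-70 - 16\right)^{2} = \left(-86\right)^{2} = 7396$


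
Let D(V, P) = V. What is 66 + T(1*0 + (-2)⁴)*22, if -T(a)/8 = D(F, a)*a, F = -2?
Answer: 5698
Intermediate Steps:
T(a) = 16*a (T(a) = -(-16)*a = 16*a)
66 + T(1*0 + (-2)⁴)*22 = 66 + (16*(1*0 + (-2)⁴))*22 = 66 + (16*(0 + 16))*22 = 66 + (16*16)*22 = 66 + 256*22 = 66 + 5632 = 5698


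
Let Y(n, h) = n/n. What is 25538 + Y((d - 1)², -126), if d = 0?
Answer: 25539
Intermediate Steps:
Y(n, h) = 1
25538 + Y((d - 1)², -126) = 25538 + 1 = 25539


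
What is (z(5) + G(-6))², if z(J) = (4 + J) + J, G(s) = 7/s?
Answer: 5929/36 ≈ 164.69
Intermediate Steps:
z(J) = 4 + 2*J
(z(5) + G(-6))² = ((4 + 2*5) + 7/(-6))² = ((4 + 10) + 7*(-⅙))² = (14 - 7/6)² = (77/6)² = 5929/36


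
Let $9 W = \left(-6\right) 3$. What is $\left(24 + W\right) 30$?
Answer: $660$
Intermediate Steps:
$W = -2$ ($W = \frac{\left(-6\right) 3}{9} = \frac{1}{9} \left(-18\right) = -2$)
$\left(24 + W\right) 30 = \left(24 - 2\right) 30 = 22 \cdot 30 = 660$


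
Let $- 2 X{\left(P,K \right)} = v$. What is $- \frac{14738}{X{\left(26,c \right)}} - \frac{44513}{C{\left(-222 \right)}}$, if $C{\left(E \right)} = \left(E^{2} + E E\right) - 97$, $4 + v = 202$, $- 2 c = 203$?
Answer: $\frac{1446858811}{9748629} \approx 148.42$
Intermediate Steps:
$c = - \frac{203}{2}$ ($c = \left(- \frac{1}{2}\right) 203 = - \frac{203}{2} \approx -101.5$)
$v = 198$ ($v = -4 + 202 = 198$)
$X{\left(P,K \right)} = -99$ ($X{\left(P,K \right)} = \left(- \frac{1}{2}\right) 198 = -99$)
$C{\left(E \right)} = -97 + 2 E^{2}$ ($C{\left(E \right)} = \left(E^{2} + E^{2}\right) - 97 = 2 E^{2} - 97 = -97 + 2 E^{2}$)
$- \frac{14738}{X{\left(26,c \right)}} - \frac{44513}{C{\left(-222 \right)}} = - \frac{14738}{-99} - \frac{44513}{-97 + 2 \left(-222\right)^{2}} = \left(-14738\right) \left(- \frac{1}{99}\right) - \frac{44513}{-97 + 2 \cdot 49284} = \frac{14738}{99} - \frac{44513}{-97 + 98568} = \frac{14738}{99} - \frac{44513}{98471} = \frac{1446858811}{9748629}$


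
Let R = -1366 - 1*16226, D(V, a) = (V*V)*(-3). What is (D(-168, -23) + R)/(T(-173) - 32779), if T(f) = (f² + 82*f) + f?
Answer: 102264/17209 ≈ 5.9425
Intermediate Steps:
D(V, a) = -3*V² (D(V, a) = V²*(-3) = -3*V²)
T(f) = f² + 83*f
R = -17592 (R = -1366 - 16226 = -17592)
(D(-168, -23) + R)/(T(-173) - 32779) = (-3*(-168)² - 17592)/(-173*(83 - 173) - 32779) = (-3*28224 - 17592)/(-173*(-90) - 32779) = (-84672 - 17592)/(15570 - 32779) = -102264/(-17209) = -102264*(-1/17209) = 102264/17209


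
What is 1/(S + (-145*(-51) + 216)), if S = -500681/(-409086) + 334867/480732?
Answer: 32776788492/249527084342621 ≈ 0.00013136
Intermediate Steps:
S = 62947130009/32776788492 (S = -500681*(-1/409086) + 334867*(1/480732) = 500681/409086 + 334867/480732 = 62947130009/32776788492 ≈ 1.9205)
1/(S + (-145*(-51) + 216)) = 1/(62947130009/32776788492 + (-145*(-51) + 216)) = 1/(62947130009/32776788492 + (7395 + 216)) = 1/(62947130009/32776788492 + 7611) = 1/(249527084342621/32776788492) = 32776788492/249527084342621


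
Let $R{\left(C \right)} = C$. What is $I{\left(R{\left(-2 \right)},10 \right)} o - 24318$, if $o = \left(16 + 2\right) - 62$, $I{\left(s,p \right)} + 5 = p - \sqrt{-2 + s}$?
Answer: $-24538 + 88 i \approx -24538.0 + 88.0 i$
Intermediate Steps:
$I{\left(s,p \right)} = -5 + p - \sqrt{-2 + s}$ ($I{\left(s,p \right)} = -5 + \left(p - \sqrt{-2 + s}\right) = -5 + p - \sqrt{-2 + s}$)
$o = -44$ ($o = 18 - 62 = -44$)
$I{\left(R{\left(-2 \right)},10 \right)} o - 24318 = \left(-5 + 10 - \sqrt{-2 - 2}\right) \left(-44\right) - 24318 = \left(-5 + 10 - \sqrt{-4}\right) \left(-44\right) - 24318 = \left(-5 + 10 - 2 i\right) \left(-44\right) - 24318 = \left(5 - 2 i\right) \left(-44\right) - 24318 = \left(-220 + 88 i\right) - 24318 = -24538 + 88 i$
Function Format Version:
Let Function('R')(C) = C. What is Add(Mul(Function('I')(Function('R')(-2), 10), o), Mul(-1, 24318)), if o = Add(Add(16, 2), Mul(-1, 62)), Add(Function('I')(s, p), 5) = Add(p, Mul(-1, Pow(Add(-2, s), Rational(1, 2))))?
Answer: Add(-24538, Mul(88, I)) ≈ Add(-24538., Mul(88.000, I))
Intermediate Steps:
Function('I')(s, p) = Add(-5, p, Mul(-1, Pow(Add(-2, s), Rational(1, 2)))) (Function('I')(s, p) = Add(-5, Add(p, Mul(-1, Pow(Add(-2, s), Rational(1, 2))))) = Add(-5, p, Mul(-1, Pow(Add(-2, s), Rational(1, 2)))))
o = -44 (o = Add(18, -62) = -44)
Add(Mul(Function('I')(Function('R')(-2), 10), o), Mul(-1, 24318)) = Add(Mul(Add(-5, 10, Mul(-1, Pow(Add(-2, -2), Rational(1, 2)))), -44), Mul(-1, 24318)) = Add(Mul(Add(-5, 10, Mul(-1, Pow(-4, Rational(1, 2)))), -44), -24318) = Add(Mul(Add(-5, 10, Mul(-1, Mul(2, I))), -44), -24318) = Add(Mul(Add(-5, 10, Mul(-2, I)), -44), -24318) = Add(Mul(Add(5, Mul(-2, I)), -44), -24318) = Add(Add(-220, Mul(88, I)), -24318) = Add(-24538, Mul(88, I))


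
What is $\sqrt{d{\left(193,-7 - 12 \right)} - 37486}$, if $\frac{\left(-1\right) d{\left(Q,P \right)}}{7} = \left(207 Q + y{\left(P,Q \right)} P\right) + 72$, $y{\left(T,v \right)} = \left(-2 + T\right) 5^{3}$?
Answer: $2 i \sqrt{166693} \approx 816.56 i$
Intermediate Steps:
$y{\left(T,v \right)} = -250 + 125 T$ ($y{\left(T,v \right)} = \left(-2 + T\right) 125 = -250 + 125 T$)
$d{\left(Q,P \right)} = -504 - 1449 Q - 7 P \left(-250 + 125 P\right)$ ($d{\left(Q,P \right)} = - 7 \left(\left(207 Q + \left(-250 + 125 P\right) P\right) + 72\right) = - 7 \left(\left(207 Q + P \left(-250 + 125 P\right)\right) + 72\right) = - 7 \left(72 + 207 Q + P \left(-250 + 125 P\right)\right) = -504 - 1449 Q - 7 P \left(-250 + 125 P\right)$)
$\sqrt{d{\left(193,-7 - 12 \right)} - 37486} = \sqrt{\left(-504 - 279657 - 875 \left(-7 - 12\right)^{2} + 1750 \left(-7 - 12\right)\right) - 37486} = \sqrt{\left(-504 - 279657 - 875 \left(-19\right)^{2} + 1750 \left(-19\right)\right) - 37486} = \sqrt{\left(-504 - 279657 - 315875 - 33250\right) - 37486} = \sqrt{-629286 - 37486} = \sqrt{-666772} = 2 i \sqrt{166693}$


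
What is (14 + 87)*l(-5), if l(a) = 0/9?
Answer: 0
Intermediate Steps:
l(a) = 0 (l(a) = 0*(1/9) = 0)
(14 + 87)*l(-5) = (14 + 87)*0 = 101*0 = 0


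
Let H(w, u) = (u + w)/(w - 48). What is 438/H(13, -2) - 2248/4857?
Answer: -74482538/53427 ≈ -1394.1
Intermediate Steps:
H(w, u) = (u + w)/(-48 + w)
438/H(13, -2) - 2248/4857 = 438/(((-2 + 13)/(-48 + 13))) - 2248/4857 = 438/((11/(-35))) - 2248*1/4857 = 438/((-1/35*11)) - 2248/4857 = 438/(-11/35) - 2248/4857 = 438*(-35/11) - 2248/4857 = -15330/11 - 2248/4857 = -74482538/53427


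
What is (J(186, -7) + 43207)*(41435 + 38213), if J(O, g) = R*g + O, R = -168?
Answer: 3549831712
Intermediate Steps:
J(O, g) = O - 168*g (J(O, g) = -168*g + O = O - 168*g)
(J(186, -7) + 43207)*(41435 + 38213) = ((186 - 168*(-7)) + 43207)*(41435 + 38213) = ((186 + 1176) + 43207)*79648 = (1362 + 43207)*79648 = 44569*79648 = 3549831712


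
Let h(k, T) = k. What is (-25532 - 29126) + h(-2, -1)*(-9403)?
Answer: -35852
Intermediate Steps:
(-25532 - 29126) + h(-2, -1)*(-9403) = (-25532 - 29126) - 2*(-9403) = -54658 + 18806 = -35852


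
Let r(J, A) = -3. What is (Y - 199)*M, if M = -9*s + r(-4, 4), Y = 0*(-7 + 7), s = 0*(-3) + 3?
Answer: 5970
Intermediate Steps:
s = 3 (s = 0 + 3 = 3)
Y = 0 (Y = 0*0 = 0)
M = -30 (M = -9*3 - 3 = -27 - 3 = -30)
(Y - 199)*M = (0 - 199)*(-30) = -199*(-30) = 5970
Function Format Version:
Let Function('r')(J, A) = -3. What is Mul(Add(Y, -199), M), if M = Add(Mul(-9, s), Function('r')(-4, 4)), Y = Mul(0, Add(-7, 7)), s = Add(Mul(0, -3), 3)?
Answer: 5970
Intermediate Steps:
s = 3 (s = Add(0, 3) = 3)
Y = 0 (Y = Mul(0, 0) = 0)
M = -30 (M = Add(Mul(-9, 3), -3) = Add(-27, -3) = -30)
Mul(Add(Y, -199), M) = Mul(Add(0, -199), -30) = Mul(-199, -30) = 5970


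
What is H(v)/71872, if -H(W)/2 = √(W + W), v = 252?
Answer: -3*√14/17968 ≈ -0.00062472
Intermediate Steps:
H(W) = -2*√2*√W (H(W) = -2*√(W + W) = -2*√2*√W)
H(v)/71872 = -2*√2*√252/71872 = -2*√2*6*√7*(1/71872) = -12*√14*(1/71872) = -3*√14/17968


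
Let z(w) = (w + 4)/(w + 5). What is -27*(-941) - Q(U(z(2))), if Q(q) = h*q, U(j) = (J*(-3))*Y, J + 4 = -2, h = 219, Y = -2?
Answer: 33291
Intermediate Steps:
z(w) = (4 + w)/(5 + w)
J = -6 (J = -4 - 2 = -6)
U(j) = -36 (U(j) = -6*(-3)*(-2) = 18*(-2) = -36)
Q(q) = 219*q
-27*(-941) - Q(U(z(2))) = -27*(-941) - 219*(-36) = 25407 - 1*(-7884) = 25407 + 7884 = 33291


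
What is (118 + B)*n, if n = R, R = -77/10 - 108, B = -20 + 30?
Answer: -74048/5 ≈ -14810.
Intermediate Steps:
B = 10
R = -1157/10 (R = -77*1/10 - 108 = -77/10 - 108 = -1157/10 ≈ -115.70)
n = -1157/10 ≈ -115.70
(118 + B)*n = (118 + 10)*(-1157/10) = 128*(-1157/10) = -74048/5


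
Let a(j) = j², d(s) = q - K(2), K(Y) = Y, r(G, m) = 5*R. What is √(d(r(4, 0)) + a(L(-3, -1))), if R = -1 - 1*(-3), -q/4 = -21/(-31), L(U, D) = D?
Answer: I*√3565/31 ≈ 1.9261*I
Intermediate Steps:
q = -84/31 (q = -(-84)/(-31) = -(-84)*(-1)/31 = -4*21/31 = -84/31 ≈ -2.7097)
R = 2 (R = -1 + 3 = 2)
r(G, m) = 10 (r(G, m) = 5*2 = 10)
d(s) = -146/31 (d(s) = -84/31 - 1*2 = -84/31 - 2 = -146/31)
√(d(r(4, 0)) + a(L(-3, -1))) = √(-146/31 + (-1)²) = √(-146/31 + 1) = √(-115/31) = I*√3565/31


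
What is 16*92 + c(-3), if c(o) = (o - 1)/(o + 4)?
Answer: 1468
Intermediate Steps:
c(o) = (-1 + o)/(4 + o)
16*92 + c(-3) = 16*92 + (-1 - 3)/(4 - 3) = 1472 - 4/1 = 1472 + 1*(-4) = 1472 - 4 = 1468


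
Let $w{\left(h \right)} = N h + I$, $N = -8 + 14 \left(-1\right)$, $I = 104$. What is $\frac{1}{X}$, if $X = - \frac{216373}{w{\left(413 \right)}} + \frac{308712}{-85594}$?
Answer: $\frac{384402654}{7873689689} \approx 0.048821$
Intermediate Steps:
$N = -22$ ($N = -8 - 14 = -22$)
$w{\left(h \right)} = 104 - 22 h$ ($w{\left(h \right)} = - 22 h + 104 = 104 - 22 h$)
$X = \frac{7873689689}{384402654}$ ($X = - \frac{216373}{104 - 9086} + \frac{308712}{-85594} = - \frac{216373}{104 - 9086} + 308712 \left(- \frac{1}{85594}\right) = - \frac{216373}{-8982} - \frac{154356}{42797} = \left(-216373\right) \left(- \frac{1}{8982}\right) - \frac{154356}{42797} = \frac{216373}{8982} - \frac{154356}{42797} = \frac{7873689689}{384402654} \approx 20.483$)
$\frac{1}{X} = \frac{1}{\frac{7873689689}{384402654}} = \frac{384402654}{7873689689}$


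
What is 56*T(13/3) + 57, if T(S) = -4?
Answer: -167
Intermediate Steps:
56*T(13/3) + 57 = 56*(-4) + 57 = -224 + 57 = -167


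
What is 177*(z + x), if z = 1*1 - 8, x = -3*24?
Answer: -13983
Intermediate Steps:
x = -72
z = -7 (z = 1 - 8 = -7)
177*(z + x) = 177*(-7 - 72) = 177*(-79) = -13983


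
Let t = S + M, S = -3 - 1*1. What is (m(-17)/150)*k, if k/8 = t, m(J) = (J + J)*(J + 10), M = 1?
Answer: -952/25 ≈ -38.080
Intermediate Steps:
S = -4 (S = -3 - 1 = -4)
m(J) = 2*J*(10 + J) (m(J) = (2*J)*(10 + J) = 2*J*(10 + J))
t = -3 (t = -4 + 1 = -3)
k = -24 (k = 8*(-3) = -24)
(m(-17)/150)*k = ((2*(-17)*(10 - 17))/150)*(-24) = ((2*(-17)*(-7))*(1/150))*(-24) = (238*(1/150))*(-24) = (119/75)*(-24) = -952/25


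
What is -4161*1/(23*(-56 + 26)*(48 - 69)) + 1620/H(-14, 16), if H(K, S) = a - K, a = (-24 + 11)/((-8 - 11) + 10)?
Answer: 70228607/671370 ≈ 104.60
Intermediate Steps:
a = 13/9 (a = -13/(-19 + 10) = -13/(-9) = -13*(-1/9) = 13/9 ≈ 1.4444)
H(K, S) = 13/9 - K
-4161*1/(23*(-56 + 26)*(48 - 69)) + 1620/H(-14, 16) = -4161*1/(23*(-56 + 26)*(48 - 69)) + 1620/(13/9 - 1*(-14)) = -4161/(-21*(-30)*23) + 1620/(13/9 + 14) = -4161/(630*23) + 1620/(139/9) = -4161/14490 + 1620*(9/139) = -4161*1/14490 + 14580/139 = -1387/4830 + 14580/139 = 70228607/671370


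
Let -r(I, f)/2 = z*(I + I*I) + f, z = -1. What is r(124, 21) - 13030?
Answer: 17928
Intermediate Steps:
r(I, f) = -2*f + 2*I + 2*I² (r(I, f) = -2*(-(I + I*I) + f) = -2*(-(I + I²) + f) = -2*((-I - I²) + f) = -2*(f - I - I²) = -2*f + 2*I + 2*I²)
r(124, 21) - 13030 = (-2*21 + 2*124 + 2*124²) - 13030 = (-42 + 248 + 2*15376) - 13030 = (-42 + 248 + 30752) - 13030 = 30958 - 13030 = 17928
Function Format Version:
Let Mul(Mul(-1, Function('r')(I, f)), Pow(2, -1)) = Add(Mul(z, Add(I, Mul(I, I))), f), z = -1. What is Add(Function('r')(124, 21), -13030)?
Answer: 17928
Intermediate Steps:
Function('r')(I, f) = Add(Mul(-2, f), Mul(2, I), Mul(2, Pow(I, 2))) (Function('r')(I, f) = Mul(-2, Add(Mul(-1, Add(I, Mul(I, I))), f)) = Mul(-2, Add(Mul(-1, Add(I, Pow(I, 2))), f)) = Mul(-2, Add(Add(Mul(-1, I), Mul(-1, Pow(I, 2))), f)) = Mul(-2, Add(f, Mul(-1, I), Mul(-1, Pow(I, 2)))) = Add(Mul(-2, f), Mul(2, I), Mul(2, Pow(I, 2))))
Add(Function('r')(124, 21), -13030) = Add(Add(Mul(-2, 21), Mul(2, 124), Mul(2, Pow(124, 2))), -13030) = Add(Add(-42, 248, Mul(2, 15376)), -13030) = Add(Add(-42, 248, 30752), -13030) = Add(30958, -13030) = 17928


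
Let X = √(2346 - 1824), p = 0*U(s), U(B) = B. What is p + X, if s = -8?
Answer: 3*√58 ≈ 22.847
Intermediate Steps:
p = 0 (p = 0*(-8) = 0)
X = 3*√58 (X = √522 = 3*√58 ≈ 22.847)
p + X = 0 + 3*√58 = 3*√58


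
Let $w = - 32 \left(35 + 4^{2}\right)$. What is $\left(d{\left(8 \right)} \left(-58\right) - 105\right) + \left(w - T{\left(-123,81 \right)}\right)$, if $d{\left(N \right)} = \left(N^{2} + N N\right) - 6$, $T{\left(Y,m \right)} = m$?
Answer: $-8894$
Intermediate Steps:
$d{\left(N \right)} = -6 + 2 N^{2}$ ($d{\left(N \right)} = \left(N^{2} + N^{2}\right) - 6 = 2 N^{2} - 6 = -6 + 2 N^{2}$)
$w = -1632$ ($w = - 32 \left(35 + 16\right) = \left(-32\right) 51 = -1632$)
$\left(d{\left(8 \right)} \left(-58\right) - 105\right) + \left(w - T{\left(-123,81 \right)}\right) = \left(\left(-6 + 2 \cdot 8^{2}\right) \left(-58\right) - 105\right) - 1713 = \left(\left(-6 + 2 \cdot 64\right) \left(-58\right) - 105\right) - 1713 = \left(\left(-6 + 128\right) \left(-58\right) - 105\right) - 1713 = \left(122 \left(-58\right) - 105\right) - 1713 = \left(-7076 - 105\right) - 1713 = -7181 - 1713 = -8894$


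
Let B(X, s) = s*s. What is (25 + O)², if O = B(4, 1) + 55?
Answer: 6561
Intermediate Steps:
B(X, s) = s²
O = 56 (O = 1² + 55 = 1 + 55 = 56)
(25 + O)² = (25 + 56)² = 81² = 6561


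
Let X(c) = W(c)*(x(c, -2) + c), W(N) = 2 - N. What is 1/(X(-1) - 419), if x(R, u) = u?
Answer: -1/428 ≈ -0.0023364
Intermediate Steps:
X(c) = (-2 + c)*(2 - c) (X(c) = (2 - c)*(-2 + c) = (-2 + c)*(2 - c))
1/(X(-1) - 419) = 1/(-(-2 - 1)² - 419) = 1/(-1*(-3)² - 419) = 1/(-1*9 - 419) = 1/(-9 - 419) = 1/(-428) = -1/428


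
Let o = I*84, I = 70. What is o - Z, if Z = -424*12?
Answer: 10968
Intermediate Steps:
o = 5880 (o = 70*84 = 5880)
Z = -5088
o - Z = 5880 - 1*(-5088) = 5880 + 5088 = 10968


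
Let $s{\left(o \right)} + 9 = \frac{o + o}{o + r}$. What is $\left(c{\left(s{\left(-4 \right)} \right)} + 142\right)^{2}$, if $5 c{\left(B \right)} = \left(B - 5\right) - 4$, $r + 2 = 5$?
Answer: $19600$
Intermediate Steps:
$r = 3$ ($r = -2 + 5 = 3$)
$s{\left(o \right)} = -9 + \frac{2 o}{3 + o}$ ($s{\left(o \right)} = -9 + \frac{o + o}{o + 3} = -9 + \frac{2 o}{3 + o}$)
$c{\left(B \right)} = - \frac{9}{5} + \frac{B}{5}$ ($c{\left(B \right)} = \frac{\left(B - 5\right) - 4}{5} = \frac{\left(-5 + B\right) - 4}{5} = \frac{-9 + B}{5} = - \frac{9}{5} + \frac{B}{5}$)
$\left(c{\left(s{\left(-4 \right)} \right)} + 142\right)^{2} = \left(\left(- \frac{9}{5} + \frac{\frac{1}{3 - 4} \left(-27 - -28\right)}{5}\right) + 142\right)^{2} = \left(\left(- \frac{9}{5} + \frac{\frac{1}{-1} \left(-27 + 28\right)}{5}\right) + 142\right)^{2} = \left(\left(- \frac{9}{5} + \frac{\left(-1\right) 1}{5}\right) + 142\right)^{2} = \left(\left(- \frac{9}{5} + \frac{1}{5} \left(-1\right)\right) + 142\right)^{2} = \left(\left(- \frac{9}{5} - \frac{1}{5}\right) + 142\right)^{2} = \left(-2 + 142\right)^{2} = 140^{2} = 19600$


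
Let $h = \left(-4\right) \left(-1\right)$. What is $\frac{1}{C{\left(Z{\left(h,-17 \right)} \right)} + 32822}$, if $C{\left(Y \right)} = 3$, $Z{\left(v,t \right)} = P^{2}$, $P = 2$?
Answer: $\frac{1}{32825} \approx 3.0465 \cdot 10^{-5}$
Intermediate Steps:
$h = 4$
$Z{\left(v,t \right)} = 4$ ($Z{\left(v,t \right)} = 2^{2} = 4$)
$\frac{1}{C{\left(Z{\left(h,-17 \right)} \right)} + 32822} = \frac{1}{3 + 32822} = \frac{1}{32825}$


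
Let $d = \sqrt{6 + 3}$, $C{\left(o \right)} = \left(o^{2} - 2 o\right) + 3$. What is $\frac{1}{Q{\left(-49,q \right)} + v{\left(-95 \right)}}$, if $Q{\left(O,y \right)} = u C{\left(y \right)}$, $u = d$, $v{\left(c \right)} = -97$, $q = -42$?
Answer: $\frac{1}{5456} \approx 0.00018328$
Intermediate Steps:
$C{\left(o \right)} = 3 + o^{2} - 2 o$
$d = 3$ ($d = \sqrt{9} = 3$)
$u = 3$
$Q{\left(O,y \right)} = 9 - 6 y + 3 y^{2}$ ($Q{\left(O,y \right)} = 3 \left(3 + y^{2} - 2 y\right) = 9 - 6 y + 3 y^{2}$)
$\frac{1}{Q{\left(-49,q \right)} + v{\left(-95 \right)}} = \frac{1}{\left(9 - -252 + 3 \left(-42\right)^{2}\right) - 97} = \frac{1}{\left(9 + 252 + 3 \cdot 1764\right) - 97} = \frac{1}{\left(9 + 252 + 5292\right) - 97} = \frac{1}{5553 - 97} = \frac{1}{5456}$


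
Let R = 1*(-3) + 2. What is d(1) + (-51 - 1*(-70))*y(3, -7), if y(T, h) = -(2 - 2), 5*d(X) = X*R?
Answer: -1/5 ≈ -0.20000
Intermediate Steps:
R = -1 (R = -3 + 2 = -1)
d(X) = -X/5 (d(X) = (X*(-1))/5 = (-X)/5 = -X/5)
y(T, h) = 0 (y(T, h) = -1*0 = 0)
d(1) + (-51 - 1*(-70))*y(3, -7) = -1/5*1 + (-51 - 1*(-70))*0 = -1/5 + (-51 + 70)*0 = -1/5 + 19*0 = -1/5 + 0 = -1/5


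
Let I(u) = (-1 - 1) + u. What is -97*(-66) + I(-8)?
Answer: 6392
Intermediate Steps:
I(u) = -2 + u
-97*(-66) + I(-8) = -97*(-66) + (-2 - 8) = 6402 - 10 = 6392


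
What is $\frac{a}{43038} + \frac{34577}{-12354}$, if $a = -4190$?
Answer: $- \frac{3614761}{1248102} \approx -2.8962$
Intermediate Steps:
$\frac{a}{43038} + \frac{34577}{-12354} = - \frac{4190}{43038} + \frac{34577}{-12354} = \left(-4190\right) \frac{1}{43038} + 34577 \left(- \frac{1}{12354}\right) = - \frac{2095}{21519} - \frac{487}{174} = - \frac{3614761}{1248102}$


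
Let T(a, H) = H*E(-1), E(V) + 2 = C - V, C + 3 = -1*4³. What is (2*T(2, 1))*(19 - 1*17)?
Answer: -272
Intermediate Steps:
C = -67 (C = -3 - 1*4³ = -3 - 1*64 = -3 - 64 = -67)
E(V) = -69 - V (E(V) = -2 + (-67 - V) = -69 - V)
T(a, H) = -68*H (T(a, H) = H*(-69 - 1*(-1)) = H*(-69 + 1) = H*(-68) = -68*H)
(2*T(2, 1))*(19 - 1*17) = (2*(-68*1))*(19 - 1*17) = (2*(-68))*(19 - 17) = -136*2 = -272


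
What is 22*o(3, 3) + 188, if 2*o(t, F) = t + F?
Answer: 254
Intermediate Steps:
o(t, F) = F/2 + t/2 (o(t, F) = (t + F)/2 = (F + t)/2 = F/2 + t/2)
22*o(3, 3) + 188 = 22*((½)*3 + (½)*3) + 188 = 22*(3/2 + 3/2) + 188 = 22*3 + 188 = 66 + 188 = 254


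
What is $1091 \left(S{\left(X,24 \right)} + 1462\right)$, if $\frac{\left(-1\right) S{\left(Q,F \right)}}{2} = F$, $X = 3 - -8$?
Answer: $1542674$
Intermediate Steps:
$X = 11$ ($X = 3 + 8 = 11$)
$S{\left(Q,F \right)} = - 2 F$
$1091 \left(S{\left(X,24 \right)} + 1462\right) = 1091 \left(\left(-2\right) 24 + 1462\right) = 1091 \left(-48 + 1462\right) = 1091 \cdot 1414 = 1542674$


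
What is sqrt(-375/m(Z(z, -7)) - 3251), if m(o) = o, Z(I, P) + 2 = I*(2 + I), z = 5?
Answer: I*sqrt(394746)/11 ≈ 57.117*I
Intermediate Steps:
Z(I, P) = -2 + I*(2 + I)
sqrt(-375/m(Z(z, -7)) - 3251) = sqrt(-375/(-2 + 5**2 + 2*5) - 3251) = sqrt(-375/(-2 + 25 + 10) - 3251) = sqrt(-375/33 - 3251) = sqrt(-375*1/33 - 3251) = sqrt(-125/11 - 3251) = sqrt(-35886/11) = I*sqrt(394746)/11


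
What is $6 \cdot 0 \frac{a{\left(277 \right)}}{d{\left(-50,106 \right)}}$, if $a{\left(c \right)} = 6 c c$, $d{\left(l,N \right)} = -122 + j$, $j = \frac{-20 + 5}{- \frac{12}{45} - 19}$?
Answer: $0$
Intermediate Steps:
$j = \frac{225}{289}$ ($j = - \frac{15}{\left(-12\right) \frac{1}{45} - 19} = - \frac{15}{- \frac{4}{15} - 19} = - \frac{15}{- \frac{289}{15}} = \left(-15\right) \left(- \frac{15}{289}\right) = \frac{225}{289} \approx 0.77855$)
$d{\left(l,N \right)} = - \frac{35033}{289}$ ($d{\left(l,N \right)} = -122 + \frac{225}{289} = - \frac{35033}{289}$)
$a{\left(c \right)} = 6 c^{2}$
$6 \cdot 0 \frac{a{\left(277 \right)}}{d{\left(-50,106 \right)}} = 6 \cdot 0 \frac{6 \cdot 277^{2}}{- \frac{35033}{289}} = 0 \cdot 6 \cdot 76729 \left(- \frac{289}{35033}\right) = 0 \cdot 460374 \left(- \frac{289}{35033}\right) = 0 \left(- \frac{133048086}{35033}\right) = 0$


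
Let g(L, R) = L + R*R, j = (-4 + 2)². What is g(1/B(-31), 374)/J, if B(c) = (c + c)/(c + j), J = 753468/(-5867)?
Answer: -50880612913/46715016 ≈ -1089.2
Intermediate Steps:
j = 4 (j = (-2)² = 4)
J = -753468/5867 (J = 753468*(-1/5867) = -753468/5867 ≈ -128.42)
B(c) = 2*c/(4 + c) (B(c) = (c + c)/(c + 4) = (2*c)/(4 + c) = 2*c/(4 + c))
g(L, R) = L + R²
g(1/B(-31), 374)/J = (1/(2*(-31)/(4 - 31)) + 374²)/(-753468/5867) = (1/(2*(-31)/(-27)) + 139876)*(-5867/753468) = (1/(2*(-31)*(-1/27)) + 139876)*(-5867/753468) = (1/(62/27) + 139876)*(-5867/753468) = (27/62 + 139876)*(-5867/753468) = (8672339/62)*(-5867/753468) = -50880612913/46715016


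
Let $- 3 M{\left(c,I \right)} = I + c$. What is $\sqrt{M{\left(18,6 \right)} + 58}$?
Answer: $5 \sqrt{2} \approx 7.0711$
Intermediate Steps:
$M{\left(c,I \right)} = - \frac{I}{3} - \frac{c}{3}$ ($M{\left(c,I \right)} = - \frac{I + c}{3} = - \frac{I}{3} - \frac{c}{3}$)
$\sqrt{M{\left(18,6 \right)} + 58} = \sqrt{\left(\left(- \frac{1}{3}\right) 6 - 6\right) + 58} = \sqrt{\left(-2 - 6\right) + 58} = \sqrt{-8 + 58} = \sqrt{50} = 5 \sqrt{2}$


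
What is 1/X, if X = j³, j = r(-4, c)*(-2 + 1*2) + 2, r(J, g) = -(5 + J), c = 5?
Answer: ⅛ ≈ 0.12500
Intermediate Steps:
r(J, g) = -5 - J
j = 2 (j = (-5 - 1*(-4))*(-2 + 1*2) + 2 = (-5 + 4)*(-2 + 2) + 2 = -1*0 + 2 = 0 + 2 = 2)
X = 8 (X = 2³ = 8)
1/X = 1/8 = ⅛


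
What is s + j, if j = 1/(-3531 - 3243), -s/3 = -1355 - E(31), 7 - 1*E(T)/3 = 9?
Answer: 27414377/6774 ≈ 4047.0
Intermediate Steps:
E(T) = -6 (E(T) = 21 - 3*9 = 21 - 27 = -6)
s = 4047 (s = -3*(-1355 - 1*(-6)) = -3*(-1355 + 6) = -3*(-1349) = 4047)
j = -1/6774 (j = 1/(-6774) = -1/6774 ≈ -0.00014762)
s + j = 4047 - 1/6774 = 27414377/6774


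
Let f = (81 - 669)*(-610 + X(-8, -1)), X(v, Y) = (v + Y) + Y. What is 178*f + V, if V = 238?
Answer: 64891918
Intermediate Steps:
X(v, Y) = v + 2*Y (X(v, Y) = (Y + v) + Y = v + 2*Y)
f = 364560 (f = (81 - 669)*(-610 + (-8 + 2*(-1))) = -588*(-610 + (-8 - 2)) = -588*(-610 - 10) = -588*(-620) = 364560)
178*f + V = 178*364560 + 238 = 64891680 + 238 = 64891918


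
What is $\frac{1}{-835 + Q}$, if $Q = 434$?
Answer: $- \frac{1}{401} \approx -0.0024938$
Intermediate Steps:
$\frac{1}{-835 + Q} = \frac{1}{-835 + 434} = \frac{1}{-401} = - \frac{1}{401}$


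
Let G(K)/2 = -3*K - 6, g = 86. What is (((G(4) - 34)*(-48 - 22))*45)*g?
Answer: 18963000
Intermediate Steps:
G(K) = -12 - 6*K (G(K) = 2*(-3*K - 6) = 2*(-6 - 3*K) = -12 - 6*K)
(((G(4) - 34)*(-48 - 22))*45)*g = ((((-12 - 6*4) - 34)*(-48 - 22))*45)*86 = ((((-12 - 24) - 34)*(-70))*45)*86 = (((-36 - 34)*(-70))*45)*86 = (-70*(-70)*45)*86 = (4900*45)*86 = 220500*86 = 18963000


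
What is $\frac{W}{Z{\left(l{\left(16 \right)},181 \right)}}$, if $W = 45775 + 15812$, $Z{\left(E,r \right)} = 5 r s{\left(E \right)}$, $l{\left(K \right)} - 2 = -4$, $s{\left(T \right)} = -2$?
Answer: $- \frac{61587}{1810} \approx -34.026$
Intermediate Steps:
$l{\left(K \right)} = -2$ ($l{\left(K \right)} = 2 - 4 = -2$)
$Z{\left(E,r \right)} = - 10 r$ ($Z{\left(E,r \right)} = 5 r \left(-2\right) = - 10 r$)
$W = 61587$
$\frac{W}{Z{\left(l{\left(16 \right)},181 \right)}} = \frac{61587}{\left(-10\right) 181} = \frac{61587}{-1810} = 61587 \left(- \frac{1}{1810}\right) = - \frac{61587}{1810}$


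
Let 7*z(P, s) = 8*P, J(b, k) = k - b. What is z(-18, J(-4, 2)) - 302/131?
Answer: -20978/917 ≈ -22.877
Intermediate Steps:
z(P, s) = 8*P/7 (z(P, s) = (8*P)/7 = 8*P/7)
z(-18, J(-4, 2)) - 302/131 = (8/7)*(-18) - 302/131 = -144/7 - 302*1/131 = -144/7 - 302/131 = -20978/917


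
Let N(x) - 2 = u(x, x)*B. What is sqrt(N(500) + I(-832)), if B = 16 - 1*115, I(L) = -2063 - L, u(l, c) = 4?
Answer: 5*I*sqrt(65) ≈ 40.311*I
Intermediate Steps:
B = -99 (B = 16 - 115 = -99)
N(x) = -394 (N(x) = 2 + 4*(-99) = 2 - 396 = -394)
sqrt(N(500) + I(-832)) = sqrt(-394 + (-2063 - 1*(-832))) = sqrt(-394 + (-2063 + 832)) = sqrt(-394 - 1231) = sqrt(-1625) = 5*I*sqrt(65)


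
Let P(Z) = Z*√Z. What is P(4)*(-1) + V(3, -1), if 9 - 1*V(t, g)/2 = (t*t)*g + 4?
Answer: 20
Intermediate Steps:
V(t, g) = 10 - 2*g*t² (V(t, g) = 18 - 2*((t*t)*g + 4) = 18 - 2*(t²*g + 4) = 18 - 2*(g*t² + 4) = 18 - 2*(4 + g*t²) = 18 + (-8 - 2*g*t²) = 10 - 2*g*t²)
P(Z) = Z^(3/2)
P(4)*(-1) + V(3, -1) = 4^(3/2)*(-1) + (10 - 2*(-1)*3²) = 8*(-1) + (10 - 2*(-1)*9) = -8 + (10 + 18) = -8 + 28 = 20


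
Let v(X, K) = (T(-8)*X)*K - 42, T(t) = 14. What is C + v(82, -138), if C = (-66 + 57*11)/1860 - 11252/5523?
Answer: -542634728599/3424260 ≈ -1.5847e+5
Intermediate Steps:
v(X, K) = -42 + 14*K*X (v(X, K) = (14*X)*K - 42 = 14*K*X - 42 = -42 + 14*K*X)
C = -5943439/3424260 (C = (-66 + 627)*(1/1860) - 11252*1/5523 = 561*(1/1860) - 11252/5523 = 187/620 - 11252/5523 = -5943439/3424260 ≈ -1.7357)
C + v(82, -138) = -5943439/3424260 + (-42 + 14*(-138)*82) = -5943439/3424260 + (-42 - 158424) = -5943439/3424260 - 158466 = -542634728599/3424260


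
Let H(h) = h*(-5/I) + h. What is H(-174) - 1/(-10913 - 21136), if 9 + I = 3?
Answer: -10223630/32049 ≈ -319.00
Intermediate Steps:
I = -6 (I = -9 + 3 = -6)
H(h) = 11*h/6 (H(h) = h*(-5/(-6)) + h = h*(-5*(-⅙)) + h = h*(⅚) + h = 5*h/6 + h = 11*h/6)
H(-174) - 1/(-10913 - 21136) = (11/6)*(-174) - 1/(-10913 - 21136) = -319 - 1/(-32049) = -319 - 1*(-1/32049) = -319 + 1/32049 = -10223630/32049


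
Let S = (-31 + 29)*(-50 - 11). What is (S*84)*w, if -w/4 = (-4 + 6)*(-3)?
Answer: 245952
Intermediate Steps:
w = 24 (w = -4*(-4 + 6)*(-3) = -8*(-3) = -4*(-6) = 24)
S = 122 (S = -2*(-61) = 122)
(S*84)*w = (122*84)*24 = 10248*24 = 245952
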